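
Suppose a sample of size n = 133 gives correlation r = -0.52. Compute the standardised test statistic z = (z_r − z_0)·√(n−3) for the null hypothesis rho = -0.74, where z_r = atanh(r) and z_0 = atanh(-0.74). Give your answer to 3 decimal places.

z_r = atanh(-0.52) = -0.576340,  z_0 = atanh(-0.74) = -0.950479
SE = 1/√(n−3) = 1/√130 = 0.087706
z = (z_r − z_0)/SE = (-0.576340 − (-0.950479)) / 0.087706 = 0.374139 / 0.087706 = 4.266

4.266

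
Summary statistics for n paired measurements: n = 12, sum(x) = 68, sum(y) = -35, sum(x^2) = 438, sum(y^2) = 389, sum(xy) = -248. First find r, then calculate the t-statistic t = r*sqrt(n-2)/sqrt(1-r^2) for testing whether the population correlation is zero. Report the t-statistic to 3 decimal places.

S_xy = nΣxy − ΣxΣy = 12·(-248) − 68·(-35) = -2976 − (-2380) = -596
S_xx = nΣx² − (Σx)² = 12·438 − 68² = 5256 − 4624 = 632
S_yy = nΣy² − (Σy)² = 12·389 − (-35)² = 4668 − 1225 = 3443
r = S_xy / √(S_xx·S_yy) = -596 / √(632·3443) = -596 / √2175976 = -596 / 1475.1190 = -0.4040
t = r·√(n−2)/√(1−r²) = -0.4040·√10 / √(1−0.163216) = -1.277560 / 0.914759 = -1.397

-1.397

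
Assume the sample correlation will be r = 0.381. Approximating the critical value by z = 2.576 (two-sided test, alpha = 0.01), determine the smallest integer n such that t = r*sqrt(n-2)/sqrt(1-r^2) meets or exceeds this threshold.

42

r√(n−2)/√(1−r²) ≥ 2.576  ⇔  n−2 ≥ (2.576)²·(1−r²)/r²
(1−r²)/r² = (1−0.145161)/0.145161 = 5.8889
n ≥ 2 + 6.635776·5.8889 = 2 + 39.0774 = 41.0774
⌈41.0774⌉ = 42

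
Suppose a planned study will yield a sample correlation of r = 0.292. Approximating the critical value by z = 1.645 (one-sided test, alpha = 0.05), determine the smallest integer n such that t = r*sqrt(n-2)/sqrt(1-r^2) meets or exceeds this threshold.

r√(n−2)/√(1−r²) ≥ 1.645  ⇔  n−2 ≥ (1.645)²·(1−r²)/r²
(1−r²)/r² = (1−0.085264)/0.085264 = 10.7283
n ≥ 2 + 2.706025·10.7283 = 2 + 29.0310 = 31.0310
⌈31.0310⌉ = 32

32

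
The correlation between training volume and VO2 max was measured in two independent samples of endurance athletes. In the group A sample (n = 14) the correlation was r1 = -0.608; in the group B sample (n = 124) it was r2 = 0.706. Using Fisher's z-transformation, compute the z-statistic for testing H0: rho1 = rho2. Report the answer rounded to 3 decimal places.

-5.033

Fisher z-transforms: z1 = atanh(-0.608) = -0.705742, z2 = atanh(0.706) = 0.879163; difference d = -1.584905
Var(d) = 1/11 + 1/121 = 0.0909091 + 0.0082645 = 0.0991736
z = d/√Var(d) = -1.584905 / √0.0991736 = -1.584905 / 0.314918 = -5.033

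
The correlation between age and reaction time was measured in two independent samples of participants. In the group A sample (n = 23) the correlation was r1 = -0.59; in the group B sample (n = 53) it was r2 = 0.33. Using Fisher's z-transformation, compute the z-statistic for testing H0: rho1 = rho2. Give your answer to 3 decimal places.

-3.857

z1 = atanh(-0.59) = -0.677666,  z2 = atanh(0.33) = 0.342828
SE = √(1/(n1−3) + 1/(n2−3)) = √(1/20 + 1/50) = √(0.0500000 + 0.0200000) = √0.0700000 = 0.264575
z = (z1 − z2)/SE = (-0.677666 − 0.342828) / 0.264575 = -1.020494 / 0.264575 = -3.857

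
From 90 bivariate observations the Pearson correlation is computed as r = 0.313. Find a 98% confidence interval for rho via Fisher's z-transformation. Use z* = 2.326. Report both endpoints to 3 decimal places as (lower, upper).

(0.074, 0.518)

Fisher z: z_r = atanh(r) = ½·ln((1+0.313)/(1−0.313)) = 0.323868
SE(z) = 1/√(n−3) = 1/√87 = 0.107211
98% ⇒ z* = 2.326; margin = 2.326·0.107211 = 0.249373
CI on z-scale: (0.074495, 0.573241)
Back-transform: tanh(0.074495) = 0.074358, tanh(0.573241) = 0.517736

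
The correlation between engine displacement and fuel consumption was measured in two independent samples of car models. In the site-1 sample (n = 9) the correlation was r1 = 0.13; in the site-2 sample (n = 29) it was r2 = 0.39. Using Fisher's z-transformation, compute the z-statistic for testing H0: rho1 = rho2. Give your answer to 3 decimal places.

Fisher z-transforms: z1 = atanh(0.13) = 0.130740, z2 = atanh(0.39) = 0.411800; difference d = -0.281060
Var(d) = 1/6 + 1/26 = 0.1666667 + 0.0384615 = 0.2051282
z = d/√Var(d) = -0.281060 / √0.2051282 = -0.281060 / 0.452911 = -0.621

-0.621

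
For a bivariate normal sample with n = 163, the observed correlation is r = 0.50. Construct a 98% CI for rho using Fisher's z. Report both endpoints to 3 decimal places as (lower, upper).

z_r = atanh(0.50) = 0.549306;  SE = 1/√(n−3) = 1/√160 = 0.079057
z-limits: 0.549306 ± 2.326·0.079057 = 0.549306 ± 0.183887 = [0.365419, 0.733193]
ρ-limits: (tanh 0.365419, tanh 0.733193) = (0.350, 0.625)

(0.350, 0.625)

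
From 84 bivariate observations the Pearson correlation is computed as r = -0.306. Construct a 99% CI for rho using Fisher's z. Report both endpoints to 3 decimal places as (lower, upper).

(-0.539, -0.030)

Fisher z: z_r = atanh(r) = ½·ln((1+(-0.306))/(1−(-0.306))) = -0.316126
SE(z) = 1/√(n−3) = 1/√81 = 0.111111
99% ⇒ z* = 2.576; margin = 2.576·0.111111 = 0.286222
CI on z-scale: (-0.602348, -0.029904)
Back-transform: tanh(-0.602348) = -0.538718, tanh(-0.029904) = -0.029895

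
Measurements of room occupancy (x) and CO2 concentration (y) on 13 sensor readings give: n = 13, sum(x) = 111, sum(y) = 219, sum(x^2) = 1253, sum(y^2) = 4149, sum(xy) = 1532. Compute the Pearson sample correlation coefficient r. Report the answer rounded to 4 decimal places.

Numerator: nΣxy − (Σx)(Σy) = 13·1532 − (111)(219) = -4393
Denominator: √[(nΣx²−(Σx)²)(nΣy²−(Σy)²)]
  nΣx²−(Σx)² = 13·1253 − 12321 = 3968;  nΣy²−(Σy)² = 13·4149 − 47961 = 5976
  √(3968·5976) = √23712768 = 4869.5758
r = -4393 / 4869.5758 = -0.9021

-0.9021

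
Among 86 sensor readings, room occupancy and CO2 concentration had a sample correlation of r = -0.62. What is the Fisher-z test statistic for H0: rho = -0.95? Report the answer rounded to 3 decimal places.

10.083

Fisher z: atanh(-0.62) = -0.725005, atanh(-0.95) = -1.831781
z = (z_r − z_0)·√(n−3) = (-0.725005 − (-1.831781))·√83 = 1.106776 · 9.110434 = 10.083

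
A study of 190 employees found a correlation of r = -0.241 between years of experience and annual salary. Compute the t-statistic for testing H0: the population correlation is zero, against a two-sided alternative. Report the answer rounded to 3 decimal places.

1 − r² = 1 − 0.058081 = 0.941919;  √(1−r²) = 0.970525
√(n−2) = √188 = 13.711309
t = r·√(n−2)/√(1−r²) = -0.241 · 13.711309 / 0.970525 = -3.405

-3.405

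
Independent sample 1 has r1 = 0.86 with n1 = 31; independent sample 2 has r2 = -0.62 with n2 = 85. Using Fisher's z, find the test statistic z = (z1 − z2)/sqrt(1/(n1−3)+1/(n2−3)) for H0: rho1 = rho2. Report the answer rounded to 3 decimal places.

Fisher z-transforms: z1 = atanh(0.86) = 1.293345, z2 = atanh(-0.62) = -0.725005; difference d = 2.018350
Var(d) = 1/28 + 1/82 = 0.0357143 + 0.0121951 = 0.0479094
z = d/√Var(d) = 2.018350 / √0.0479094 = 2.018350 / 0.218882 = 9.221

9.221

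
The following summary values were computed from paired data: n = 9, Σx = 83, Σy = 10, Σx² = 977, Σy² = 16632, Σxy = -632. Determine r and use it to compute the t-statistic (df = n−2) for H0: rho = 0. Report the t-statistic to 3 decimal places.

-1.108

Numerator: nΣxy − (Σx)(Σy) = 9·(-632) − (83)(10) = -6518
Denominator: √[(nΣx²−(Σx)²)(nΣy²−(Σy)²)]
  nΣx²−(Σx)² = 9·977 − 6889 = 1904;  nΣy²−(Σy)² = 9·16632 − 100 = 149588
  √(1904·149588) = √284815552 = 16876.4793
r = -6518 / 16876.4793 = -0.3862
t = r·√(n−2)/√(1−r²) = -0.3862·√7 / √(1−0.149150) = -1.021789 / 0.922415 = -1.108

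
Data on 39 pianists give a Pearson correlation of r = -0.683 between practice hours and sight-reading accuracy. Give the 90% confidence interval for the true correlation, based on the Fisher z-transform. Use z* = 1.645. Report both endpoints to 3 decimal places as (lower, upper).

(-0.804, -0.508)

z_r = atanh(-0.683) = -0.834716;  SE = 1/√(n−3) = 1/√36 = 0.166667
z-limits: -0.834716 ± 1.645·0.166667 = -0.834716 ± 0.274167 = [-1.108883, -0.560549]
ρ-limits: (tanh -1.108883, tanh -0.560549) = (-0.804, -0.508)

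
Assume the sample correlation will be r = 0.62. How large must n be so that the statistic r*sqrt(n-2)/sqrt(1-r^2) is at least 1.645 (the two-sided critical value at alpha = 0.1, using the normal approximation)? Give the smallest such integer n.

7

r√(n−2)/√(1−r²) ≥ 1.645  ⇔  n−2 ≥ (1.645)²·(1−r²)/r²
(1−r²)/r² = (1−0.3844)/0.3844 = 1.6015
n ≥ 2 + 2.706025·1.6015 = 2 + 4.3337 = 6.3337
⌈6.3337⌉ = 7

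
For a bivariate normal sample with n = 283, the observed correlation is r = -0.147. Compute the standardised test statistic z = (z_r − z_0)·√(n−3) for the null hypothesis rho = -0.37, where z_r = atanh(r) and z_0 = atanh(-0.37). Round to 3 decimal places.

4.022

Fisher z: atanh(-0.147) = -0.148073, atanh(-0.37) = -0.388423
z = (z_r − z_0)·√(n−3) = (-0.148073 − (-0.388423))·√280 = 0.240350 · 16.733201 = 4.022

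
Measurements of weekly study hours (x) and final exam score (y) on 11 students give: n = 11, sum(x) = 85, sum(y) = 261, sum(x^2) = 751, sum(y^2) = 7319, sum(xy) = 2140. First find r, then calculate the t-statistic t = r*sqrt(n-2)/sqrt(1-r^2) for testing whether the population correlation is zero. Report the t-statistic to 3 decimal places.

Numerator: nΣxy − (Σx)(Σy) = 11·2140 − (85)(261) = 1355
Denominator: √[(nΣx²−(Σx)²)(nΣy²−(Σy)²)]
  nΣx²−(Σx)² = 11·751 − 7225 = 1036;  nΣy²−(Σy)² = 11·7319 − 68121 = 12388
  √(1036·12388) = √12833968 = 3582.4528
r = 1355 / 3582.4528 = 0.3782
t = r·√(n−2)/√(1−r²) = 0.3782·√9 / √(1−0.143035) = 1.134600 / 0.925724 = 1.226

1.226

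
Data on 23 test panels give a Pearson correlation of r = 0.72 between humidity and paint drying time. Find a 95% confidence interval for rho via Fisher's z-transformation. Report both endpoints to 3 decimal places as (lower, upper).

(0.438, 0.873)

Fisher z: z_r = atanh(r) = ½·ln((1+0.72)/(1−0.72)) = 0.907645
SE(z) = 1/√(n−3) = 1/√20 = 0.223607
95% ⇒ z* = 1.960; margin = 1.960·0.223607 = 0.438270
CI on z-scale: (0.469375, 1.345915)
Back-transform: tanh(0.469375) = 0.437694, tanh(1.345915) = 0.873086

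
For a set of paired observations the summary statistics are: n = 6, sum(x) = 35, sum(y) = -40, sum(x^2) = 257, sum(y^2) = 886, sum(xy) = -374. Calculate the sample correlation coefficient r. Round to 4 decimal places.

-0.7776

S_xy = nΣxy − ΣxΣy = 6·(-374) − 35·(-40) = -2244 − (-1400) = -844
S_xx = nΣx² − (Σx)² = 6·257 − 35² = 1542 − 1225 = 317
S_yy = nΣy² − (Σy)² = 6·886 − (-40)² = 5316 − 1600 = 3716
r = S_xy / √(S_xx·S_yy) = -844 / √(317·3716) = -844 / √1177972 = -844 / 1085.3442 = -0.7776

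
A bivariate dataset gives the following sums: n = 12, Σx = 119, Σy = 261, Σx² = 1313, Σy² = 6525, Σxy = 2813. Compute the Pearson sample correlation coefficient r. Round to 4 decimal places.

0.6693

Numerator: nΣxy − (Σx)(Σy) = 12·2813 − (119)(261) = 2697
Denominator: √[(nΣx²−(Σx)²)(nΣy²−(Σy)²)]
  nΣx²−(Σx)² = 12·1313 − 14161 = 1595;  nΣy²−(Σy)² = 12·6525 − 68121 = 10179
  √(1595·10179) = √16235505 = 4029.3306
r = 2697 / 4029.3306 = 0.6693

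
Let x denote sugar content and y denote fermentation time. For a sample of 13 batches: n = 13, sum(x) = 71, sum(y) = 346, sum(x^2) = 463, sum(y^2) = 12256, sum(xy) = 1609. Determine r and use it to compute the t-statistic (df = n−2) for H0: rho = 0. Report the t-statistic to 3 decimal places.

S_xy = nΣxy − ΣxΣy = 13·1609 − 71·346 = 20917 − 24566 = -3649
S_xx = nΣx² − (Σx)² = 13·463 − 71² = 6019 − 5041 = 978
S_yy = nΣy² − (Σy)² = 13·12256 − 346² = 159328 − 119716 = 39612
r = S_xy / √(S_xx·S_yy) = -3649 / √(978·39612) = -3649 / √38740536 = -3649 / 6224.1896 = -0.5863
t = r·√(n−2)/√(1−r²) = -0.5863·√11 / √(1−0.343748) = -1.944537 / 0.810094 = -2.400

-2.400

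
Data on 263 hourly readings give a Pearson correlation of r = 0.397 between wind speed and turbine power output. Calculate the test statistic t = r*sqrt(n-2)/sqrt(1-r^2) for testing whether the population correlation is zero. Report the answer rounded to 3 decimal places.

6.988

1 − r² = 1 − 0.157609 = 0.842391;  √(1−r²) = 0.917819
√(n−2) = √261 = 16.155494
t = r·√(n−2)/√(1−r²) = 0.397 · 16.155494 / 0.917819 = 6.988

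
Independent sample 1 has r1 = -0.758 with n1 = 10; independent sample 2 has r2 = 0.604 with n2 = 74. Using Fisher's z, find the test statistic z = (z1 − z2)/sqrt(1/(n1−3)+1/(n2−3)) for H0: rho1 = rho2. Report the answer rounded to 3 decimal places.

Fisher z-transforms: z1 = atanh(-0.758) = -0.991497, z2 = atanh(0.604) = 0.699421; difference d = -1.690918
Var(d) = 1/7 + 1/71 = 0.1428571 + 0.0140845 = 0.1569416
z = d/√Var(d) = -1.690918 / √0.1569416 = -1.690918 / 0.396159 = -4.268

-4.268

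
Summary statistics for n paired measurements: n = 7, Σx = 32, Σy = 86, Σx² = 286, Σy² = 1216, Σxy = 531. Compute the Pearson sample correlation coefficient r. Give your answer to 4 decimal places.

Numerator: nΣxy − (Σx)(Σy) = 7·531 − (32)(86) = 965
Denominator: √[(nΣx²−(Σx)²)(nΣy²−(Σy)²)]
  nΣx²−(Σx)² = 7·286 − 1024 = 978;  nΣy²−(Σy)² = 7·1216 − 7396 = 1116
  √(978·1116) = √1091448 = 1044.7239
r = 965 / 1044.7239 = 0.9237

0.9237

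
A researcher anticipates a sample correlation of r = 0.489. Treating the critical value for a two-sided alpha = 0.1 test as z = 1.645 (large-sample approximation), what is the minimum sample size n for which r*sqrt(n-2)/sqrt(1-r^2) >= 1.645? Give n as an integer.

Need r·√(n−2)/√(1−r²) ≥ 1.645
√(n−2) ≥ 1.645·√(1−0.239121) / 0.489 = 1.645·0.872284 / 0.489 = 2.9344
n−2 ≥ 8.6107  ⇒  n ≥ 10.6107
Smallest integer n = 11

11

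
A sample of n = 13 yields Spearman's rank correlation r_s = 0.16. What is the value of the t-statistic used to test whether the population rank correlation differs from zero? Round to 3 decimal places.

t = r_s·√(n−2) / √(1−r_s²) with r_s = 0.16, n = 13
  = 0.16·√11 / √(1 − 0.0256)
  = 0.16·3.316625 / 0.987117
  = 0.530660 / 0.987117 = 0.538

0.538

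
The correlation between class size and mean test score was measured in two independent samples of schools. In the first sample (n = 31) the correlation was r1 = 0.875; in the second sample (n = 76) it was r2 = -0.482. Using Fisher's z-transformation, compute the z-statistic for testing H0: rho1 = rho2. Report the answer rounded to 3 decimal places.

8.456

z1 = atanh(0.875) = 1.354025,  z2 = atanh(-0.482) = -0.525586
SE = √(1/(n1−3) + 1/(n2−3)) = √(1/28 + 1/73) = √(0.0357143 + 0.0136986) = √0.0494129 = 0.222290
z = (z1 − z2)/SE = (1.354025 − (-0.525586)) / 0.222290 = 1.879611 / 0.222290 = 8.456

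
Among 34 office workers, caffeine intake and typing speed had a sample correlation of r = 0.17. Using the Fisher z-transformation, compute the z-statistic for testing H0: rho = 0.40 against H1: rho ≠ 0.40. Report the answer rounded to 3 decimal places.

Fisher z: atanh(0.17) = 0.171667, atanh(0.40) = 0.423649
z = (z_r − z_0)·√(n−3) = (0.171667 − 0.423649)·√31 = -0.251982 · 5.567764 = -1.403

-1.403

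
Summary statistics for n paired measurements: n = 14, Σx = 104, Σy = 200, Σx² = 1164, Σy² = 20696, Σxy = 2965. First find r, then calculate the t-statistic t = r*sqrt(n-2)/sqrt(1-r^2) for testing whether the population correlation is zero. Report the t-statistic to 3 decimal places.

2.340

Numerator: nΣxy − (Σx)(Σy) = 14·2965 − (104)(200) = 20710
Denominator: √[(nΣx²−(Σx)²)(nΣy²−(Σy)²)]
  nΣx²−(Σx)² = 14·1164 − 10816 = 5480;  nΣy²−(Σy)² = 14·20696 − 40000 = 249744
  √(5480·249744) = √1368597120 = 36994.5553
r = 20710 / 36994.5553 = 0.5598
t = r·√(n−2)/√(1−r²) = 0.5598·√12 / √(1−0.313376) = 1.939204 / 0.828628 = 2.340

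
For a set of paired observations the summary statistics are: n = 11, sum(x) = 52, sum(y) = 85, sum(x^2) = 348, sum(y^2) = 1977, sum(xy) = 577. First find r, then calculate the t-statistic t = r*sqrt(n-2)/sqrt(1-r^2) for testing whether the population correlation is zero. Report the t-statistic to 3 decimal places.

Numerator: nΣxy − (Σx)(Σy) = 11·577 − (52)(85) = 1927
Denominator: √[(nΣx²−(Σx)²)(nΣy²−(Σy)²)]
  nΣx²−(Σx)² = 11·348 − 2704 = 1124;  nΣy²−(Σy)² = 11·1977 − 7225 = 14522
  √(1124·14522) = √16322728 = 4040.1396
r = 1927 / 4040.1396 = 0.4770
t = r·√(n−2)/√(1−r²) = 0.4770·√9 / √(1−0.227529) = 1.431000 / 0.878903 = 1.628

1.628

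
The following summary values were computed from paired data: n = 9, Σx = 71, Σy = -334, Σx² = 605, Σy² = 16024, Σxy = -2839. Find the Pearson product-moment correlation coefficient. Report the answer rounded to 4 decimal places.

-0.5057

S_xy = nΣxy − ΣxΣy = 9·(-2839) − 71·(-334) = -25551 − (-23714) = -1837
S_xx = nΣx² − (Σx)² = 9·605 − 71² = 5445 − 5041 = 404
S_yy = nΣy² − (Σy)² = 9·16024 − (-334)² = 144216 − 111556 = 32660
r = S_xy / √(S_xx·S_yy) = -1837 / √(404·32660) = -1837 / √13194640 = -1837 / 3632.4427 = -0.5057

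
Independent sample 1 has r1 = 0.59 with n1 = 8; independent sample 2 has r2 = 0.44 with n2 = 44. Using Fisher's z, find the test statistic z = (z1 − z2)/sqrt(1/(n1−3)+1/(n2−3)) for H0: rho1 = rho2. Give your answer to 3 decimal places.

0.434

z1 = atanh(0.59) = 0.677666,  z2 = atanh(0.44) = 0.472231
SE = √(1/(n1−3) + 1/(n2−3)) = √(1/5 + 1/41) = √(0.2000000 + 0.0243902) = √0.2243902 = 0.473698
z = (z1 − z2)/SE = (0.677666 − 0.472231) / 0.473698 = 0.205435 / 0.473698 = 0.434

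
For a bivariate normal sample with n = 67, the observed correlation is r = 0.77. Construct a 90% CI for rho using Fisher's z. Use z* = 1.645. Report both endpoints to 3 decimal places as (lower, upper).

(0.672, 0.841)

Fisher z: z_r = atanh(r) = ½·ln((1+0.77)/(1−0.77)) = 1.020328
SE(z) = 1/√(n−3) = 1/√64 = 0.125000
90% ⇒ z* = 1.645; margin = 1.645·0.125000 = 0.205625
CI on z-scale: (0.814703, 1.225953)
Back-transform: tanh(0.814703) = 0.672177, tanh(1.225953) = 0.841401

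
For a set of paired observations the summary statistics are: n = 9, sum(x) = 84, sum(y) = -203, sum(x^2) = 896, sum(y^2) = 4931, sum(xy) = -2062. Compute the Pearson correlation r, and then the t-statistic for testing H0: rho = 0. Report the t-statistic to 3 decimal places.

-4.138

S_xy = nΣxy − ΣxΣy = 9·(-2062) − 84·(-203) = -18558 − (-17052) = -1506
S_xx = nΣx² − (Σx)² = 9·896 − 84² = 8064 − 7056 = 1008
S_yy = nΣy² − (Σy)² = 9·4931 − (-203)² = 44379 − 41209 = 3170
r = S_xy / √(S_xx·S_yy) = -1506 / √(1008·3170) = -1506 / √3195360 = -1506 / 1787.5570 = -0.8425
t = r·√(n−2)/√(1−r²) = -0.8425·√7 / √(1−0.709806) = -2.229045 / 0.538697 = -4.138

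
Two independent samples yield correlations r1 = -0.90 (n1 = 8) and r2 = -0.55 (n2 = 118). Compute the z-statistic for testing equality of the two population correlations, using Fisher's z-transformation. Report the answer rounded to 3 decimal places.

-1.869

Fisher z-transforms: z1 = atanh(-0.90) = -1.472219, z2 = atanh(-0.55) = -0.618381; difference d = -0.853838
Var(d) = 1/5 + 1/115 = 0.2000000 + 0.0086957 = 0.2086957
z = d/√Var(d) = -0.853838 / √0.2086957 = -0.853838 / 0.456832 = -1.869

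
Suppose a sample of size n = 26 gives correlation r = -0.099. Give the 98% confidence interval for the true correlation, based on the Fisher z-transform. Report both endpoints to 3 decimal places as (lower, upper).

(-0.526, 0.368)

Fisher z: z_r = atanh(r) = ½·ln((1+(-0.099))/(1−(-0.099))) = -0.099325
SE(z) = 1/√(n−3) = 1/√23 = 0.208514
98% ⇒ z* = 2.326; margin = 2.326·0.208514 = 0.485004
CI on z-scale: (-0.584329, 0.385679)
Back-transform: tanh(-0.584329) = -0.525805, tanh(0.385679) = 0.367629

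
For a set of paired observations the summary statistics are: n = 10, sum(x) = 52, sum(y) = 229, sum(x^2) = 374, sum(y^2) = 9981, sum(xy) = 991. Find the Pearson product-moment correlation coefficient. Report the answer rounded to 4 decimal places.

-0.2852

Numerator: nΣxy − (Σx)(Σy) = 10·991 − (52)(229) = -1998
Denominator: √[(nΣx²−(Σx)²)(nΣy²−(Σy)²)]
  nΣx²−(Σx)² = 10·374 − 2704 = 1036;  nΣy²−(Σy)² = 10·9981 − 52441 = 47369
  √(1036·47369) = √49074284 = 7005.3040
r = -1998 / 7005.3040 = -0.2852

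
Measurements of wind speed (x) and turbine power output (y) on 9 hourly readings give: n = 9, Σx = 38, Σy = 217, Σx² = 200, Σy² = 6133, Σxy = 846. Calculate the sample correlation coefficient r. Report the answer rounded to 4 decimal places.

-0.3720

Numerator: nΣxy − (Σx)(Σy) = 9·846 − (38)(217) = -632
Denominator: √[(nΣx²−(Σx)²)(nΣy²−(Σy)²)]
  nΣx²−(Σx)² = 9·200 − 1444 = 356;  nΣy²−(Σy)² = 9·6133 − 47089 = 8108
  √(356·8108) = √2886448 = 1698.9550
r = -632 / 1698.9550 = -0.3720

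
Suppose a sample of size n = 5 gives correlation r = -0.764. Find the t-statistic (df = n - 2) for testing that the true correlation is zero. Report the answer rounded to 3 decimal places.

t = r·√(n−2) / √(1−r²) with r = -0.764, n = 5
  = -0.764·√3 / √(1 − 0.583696)
  = -0.764·1.732051 / 0.645216
  = -1.323287 / 0.645216 = -2.051

-2.051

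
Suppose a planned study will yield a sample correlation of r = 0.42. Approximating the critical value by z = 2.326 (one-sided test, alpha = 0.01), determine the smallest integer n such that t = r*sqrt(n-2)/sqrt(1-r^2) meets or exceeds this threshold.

28

Need r·√(n−2)/√(1−r²) ≥ 2.326
√(n−2) ≥ 2.326·√(1−0.1764) / 0.42 = 2.326·0.907524 / 0.42 = 5.0260
n−2 ≥ 25.2607  ⇒  n ≥ 27.2607
Smallest integer n = 28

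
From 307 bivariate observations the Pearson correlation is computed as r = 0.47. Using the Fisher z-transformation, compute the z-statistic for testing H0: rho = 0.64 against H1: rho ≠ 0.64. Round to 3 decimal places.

Fisher z: atanh(0.47) = 0.510070, atanh(0.64) = 0.758174
z = (z_r − z_0)·√(n−3) = (0.510070 − 0.758174)·√304 = -0.248104 · 17.435596 = -4.326

-4.326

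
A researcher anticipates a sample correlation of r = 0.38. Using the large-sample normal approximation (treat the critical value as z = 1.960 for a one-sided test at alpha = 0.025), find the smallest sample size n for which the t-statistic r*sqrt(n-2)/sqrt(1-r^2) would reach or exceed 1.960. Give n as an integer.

25

Need r·√(n−2)/√(1−r²) ≥ 1.960
√(n−2) ≥ 1.960·√(1−0.1444) / 0.38 = 1.960·0.924986 / 0.38 = 4.7710
n−2 ≥ 22.7624  ⇒  n ≥ 24.7624
Smallest integer n = 25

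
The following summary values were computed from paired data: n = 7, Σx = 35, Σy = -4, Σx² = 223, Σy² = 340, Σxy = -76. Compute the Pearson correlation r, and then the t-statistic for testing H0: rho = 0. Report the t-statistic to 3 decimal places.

-1.095

Numerator: nΣxy − (Σx)(Σy) = 7·(-76) − (35)(-4) = -392
Denominator: √[(nΣx²−(Σx)²)(nΣy²−(Σy)²)]
  nΣx²−(Σx)² = 7·223 − 1225 = 336;  nΣy²−(Σy)² = 7·340 − 16 = 2364
  √(336·2364) = √794304 = 891.2373
r = -392 / 891.2373 = -0.4398
t = r·√(n−2)/√(1−r²) = -0.4398·√5 / √(1−0.193424) = -0.983423 / 0.898096 = -1.095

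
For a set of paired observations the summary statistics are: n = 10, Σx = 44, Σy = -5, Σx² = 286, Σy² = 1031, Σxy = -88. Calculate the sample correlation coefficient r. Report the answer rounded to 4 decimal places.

Numerator: nΣxy − (Σx)(Σy) = 10·(-88) − (44)(-5) = -660
Denominator: √[(nΣx²−(Σx)²)(nΣy²−(Σy)²)]
  nΣx²−(Σx)² = 10·286 − 1936 = 924;  nΣy²−(Σy)² = 10·1031 − 25 = 10285
  √(924·10285) = √9503340 = 3082.7488
r = -660 / 3082.7488 = -0.2141

-0.2141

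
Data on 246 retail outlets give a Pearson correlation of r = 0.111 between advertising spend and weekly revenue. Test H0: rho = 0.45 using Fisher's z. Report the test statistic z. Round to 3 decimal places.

-5.818

Fisher z: atanh(0.111) = 0.111459, atanh(0.45) = 0.484700
z = (z_r − z_0)·√(n−3) = (0.111459 − 0.484700)·√243 = -0.373241 · 15.588457 = -5.818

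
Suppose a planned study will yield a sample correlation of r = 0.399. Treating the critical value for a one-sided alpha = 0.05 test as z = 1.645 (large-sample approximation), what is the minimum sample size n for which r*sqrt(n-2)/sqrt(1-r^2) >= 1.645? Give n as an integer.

r√(n−2)/√(1−r²) ≥ 1.645  ⇔  n−2 ≥ (1.645)²·(1−r²)/r²
(1−r²)/r² = (1−0.159201)/0.159201 = 5.2814
n ≥ 2 + 2.706025·5.2814 = 2 + 14.2916 = 16.2916
⌈16.2916⌉ = 17

17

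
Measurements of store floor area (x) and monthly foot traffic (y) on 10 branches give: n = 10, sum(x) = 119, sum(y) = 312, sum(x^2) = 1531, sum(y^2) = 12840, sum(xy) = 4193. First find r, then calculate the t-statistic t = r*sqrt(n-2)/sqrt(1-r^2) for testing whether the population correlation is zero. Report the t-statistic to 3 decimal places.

S_xy = nΣxy − ΣxΣy = 10·4193 − 119·312 = 41930 − 37128 = 4802
S_xx = nΣx² − (Σx)² = 10·1531 − 119² = 15310 − 14161 = 1149
S_yy = nΣy² − (Σy)² = 10·12840 − 312² = 128400 − 97344 = 31056
r = S_xy / √(S_xx·S_yy) = 4802 / √(1149·31056) = 4802 / √35683344 = 4802 / 5973.5537 = 0.8039
t = r·√(n−2)/√(1−r²) = 0.8039·√8 / √(1−0.646255) = 2.273773 / 0.594765 = 3.823

3.823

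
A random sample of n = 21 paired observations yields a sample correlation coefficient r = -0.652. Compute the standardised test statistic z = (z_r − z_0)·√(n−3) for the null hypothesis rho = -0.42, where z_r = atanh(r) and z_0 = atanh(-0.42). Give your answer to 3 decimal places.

-1.405

Fisher z: atanh(-0.652) = -0.778770, atanh(-0.42) = -0.447692
z = (z_r − z_0)·√(n−3) = (-0.778770 − (-0.447692))·√18 = -0.331078 · 4.242641 = -1.405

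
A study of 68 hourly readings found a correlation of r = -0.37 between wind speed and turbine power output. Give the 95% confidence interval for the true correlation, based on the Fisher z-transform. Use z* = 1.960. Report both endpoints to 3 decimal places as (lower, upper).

(-0.559, -0.144)

z_r = atanh(-0.37) = -0.388423;  SE = 1/√(n−3) = 1/√65 = 0.124035
z-limits: -0.388423 ± 1.960·0.124035 = -0.388423 ± 0.243109 = [-0.631532, -0.145314]
ρ-limits: (tanh -0.631532, tanh -0.145314) = (-0.559, -0.144)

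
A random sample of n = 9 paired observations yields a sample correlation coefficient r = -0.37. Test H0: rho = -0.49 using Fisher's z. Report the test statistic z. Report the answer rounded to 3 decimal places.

0.362

z_r = atanh(-0.37) = -0.388423,  z_0 = atanh(-0.49) = -0.536060
SE = 1/√(n−3) = 1/√6 = 0.408248
z = (z_r − z_0)/SE = (-0.388423 − (-0.536060)) / 0.408248 = 0.147637 / 0.408248 = 0.362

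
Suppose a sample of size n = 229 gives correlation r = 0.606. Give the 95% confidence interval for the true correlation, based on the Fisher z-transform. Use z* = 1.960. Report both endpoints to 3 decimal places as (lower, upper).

(0.517, 0.682)

Fisher z: z_r = atanh(r) = ½·ln((1+0.606)/(1−0.606)) = 0.702575
SE(z) = 1/√(n−3) = 1/√226 = 0.066519
95% ⇒ z* = 1.960; margin = 1.960·0.066519 = 0.130377
CI on z-scale: (0.572198, 0.832952)
Back-transform: tanh(0.572198) = 0.516972, tanh(0.832952) = 0.682058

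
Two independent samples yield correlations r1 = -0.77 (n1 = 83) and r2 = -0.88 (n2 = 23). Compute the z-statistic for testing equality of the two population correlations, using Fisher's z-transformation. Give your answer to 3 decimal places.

Fisher z-transforms: z1 = atanh(-0.77) = -1.020328, z2 = atanh(-0.88) = -1.375768; difference d = 0.355440
Var(d) = 1/80 + 1/20 = 0.0125000 + 0.0500000 = 0.0625000
z = d/√Var(d) = 0.355440 / √0.0625000 = 0.355440 / 0.250000 = 1.422

1.422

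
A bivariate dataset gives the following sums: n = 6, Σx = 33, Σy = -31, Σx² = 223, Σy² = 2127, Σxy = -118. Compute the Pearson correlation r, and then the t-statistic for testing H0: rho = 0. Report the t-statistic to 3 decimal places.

0.374

Numerator: nΣxy − (Σx)(Σy) = 6·(-118) − (33)(-31) = 315
Denominator: √[(nΣx²−(Σx)²)(nΣy²−(Σy)²)]
  nΣx²−(Σx)² = 6·223 − 1089 = 249;  nΣy²−(Σy)² = 6·2127 − 961 = 11801
  √(249·11801) = √2938449 = 1714.1905
r = 315 / 1714.1905 = 0.1838
t = r·√(n−2)/√(1−r²) = 0.1838·√4 / √(1−0.033782) = 0.367600 / 0.982964 = 0.374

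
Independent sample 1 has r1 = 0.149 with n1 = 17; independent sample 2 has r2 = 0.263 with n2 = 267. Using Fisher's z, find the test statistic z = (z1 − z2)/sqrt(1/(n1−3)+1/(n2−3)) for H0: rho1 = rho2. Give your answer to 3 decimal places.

Fisher z-transforms: z1 = atanh(0.149) = 0.150118, z2 = atanh(0.263) = 0.269329; difference d = -0.119211
Var(d) = 1/14 + 1/264 = 0.0714286 + 0.0037879 = 0.0752165
z = d/√Var(d) = -0.119211 / √0.0752165 = -0.119211 / 0.274256 = -0.435

-0.435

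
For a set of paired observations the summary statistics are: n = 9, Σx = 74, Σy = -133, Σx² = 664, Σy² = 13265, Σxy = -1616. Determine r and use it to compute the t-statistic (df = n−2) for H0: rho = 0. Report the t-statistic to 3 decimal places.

-2.321

S_xy = nΣxy − ΣxΣy = 9·(-1616) − 74·(-133) = -14544 − (-9842) = -4702
S_xx = nΣx² − (Σx)² = 9·664 − 74² = 5976 − 5476 = 500
S_yy = nΣy² − (Σy)² = 9·13265 − (-133)² = 119385 − 17689 = 101696
r = S_xy / √(S_xx·S_yy) = -4702 / √(500·101696) = -4702 / √50848000 = -4702 / 7130.7784 = -0.6594
t = r·√(n−2)/√(1−r²) = -0.6594·√7 / √(1−0.434808) = -1.744608 / 0.751793 = -2.321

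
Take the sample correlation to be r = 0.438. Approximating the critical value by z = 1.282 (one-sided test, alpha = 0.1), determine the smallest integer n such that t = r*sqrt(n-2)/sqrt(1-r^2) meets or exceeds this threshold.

9

Need r·√(n−2)/√(1−r²) ≥ 1.282
√(n−2) ≥ 1.282·√(1−0.191844) / 0.438 = 1.282·0.898975 / 0.438 = 2.6312
n−2 ≥ 6.9232  ⇒  n ≥ 8.9232
Smallest integer n = 9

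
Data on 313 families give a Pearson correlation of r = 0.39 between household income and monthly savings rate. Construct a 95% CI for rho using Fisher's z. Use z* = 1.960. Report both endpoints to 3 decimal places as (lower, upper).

(0.292, 0.480)

z_r = atanh(0.39) = 0.411800;  SE = 1/√(n−3) = 1/√310 = 0.056796
z-limits: 0.411800 ± 1.960·0.056796 = 0.411800 ± 0.111320 = [0.300480, 0.523120]
ρ-limits: (tanh 0.300480, tanh 0.523120) = (0.292, 0.480)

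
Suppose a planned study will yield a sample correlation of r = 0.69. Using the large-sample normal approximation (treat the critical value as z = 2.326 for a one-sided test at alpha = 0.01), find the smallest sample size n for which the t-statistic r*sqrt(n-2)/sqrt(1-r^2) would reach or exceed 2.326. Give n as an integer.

r√(n−2)/√(1−r²) ≥ 2.326  ⇔  n−2 ≥ (2.326)²·(1−r²)/r²
(1−r²)/r² = (1−0.4761)/0.4761 = 1.1004
n ≥ 2 + 5.410276·1.1004 = 2 + 5.9535 = 7.9535
⌈7.9535⌉ = 8

8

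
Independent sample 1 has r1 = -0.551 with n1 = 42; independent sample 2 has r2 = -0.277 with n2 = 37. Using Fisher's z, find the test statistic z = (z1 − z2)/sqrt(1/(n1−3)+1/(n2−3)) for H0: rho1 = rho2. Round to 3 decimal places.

Fisher z-transforms: z1 = atanh(-0.551) = -0.619816, z2 = atanh(-0.277) = -0.284430; difference d = -0.335386
Var(d) = 1/39 + 1/34 = 0.0256410 + 0.0294118 = 0.0550528
z = d/√Var(d) = -0.335386 / √0.0550528 = -0.335386 / 0.234633 = -1.429

-1.429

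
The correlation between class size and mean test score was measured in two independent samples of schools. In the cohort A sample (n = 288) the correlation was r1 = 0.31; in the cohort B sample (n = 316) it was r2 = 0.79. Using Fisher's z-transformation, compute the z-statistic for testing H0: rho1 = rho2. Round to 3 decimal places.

Fisher z-transforms: z1 = atanh(0.31) = 0.320545, z2 = atanh(0.79) = 1.071432; difference d = -0.750887
Var(d) = 1/285 + 1/313 = 0.0035088 + 0.0031949 = 0.0067037
z = d/√Var(d) = -0.750887 / √0.0067037 = -0.750887 / 0.081876 = -9.171

-9.171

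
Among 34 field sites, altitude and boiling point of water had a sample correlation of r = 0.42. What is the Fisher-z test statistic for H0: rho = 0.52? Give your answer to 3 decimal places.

-0.716

Fisher z: atanh(0.42) = 0.447692, atanh(0.52) = 0.576340
z = (z_r − z_0)·√(n−3) = (0.447692 − 0.576340)·√31 = -0.128648 · 5.567764 = -0.716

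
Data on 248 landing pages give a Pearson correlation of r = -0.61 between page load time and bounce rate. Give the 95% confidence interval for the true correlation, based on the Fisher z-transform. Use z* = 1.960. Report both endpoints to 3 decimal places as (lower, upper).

Fisher z: z_r = atanh(r) = ½·ln((1+(-0.61))/(1−(-0.61))) = -0.708921
SE(z) = 1/√(n−3) = 1/√245 = 0.063888
95% ⇒ z* = 1.960; margin = 1.960·0.063888 = 0.125220
CI on z-scale: (-0.834141, -0.583701)
Back-transform: tanh(-0.834141) = -0.682693, tanh(-0.583701) = -0.525350

(-0.683, -0.525)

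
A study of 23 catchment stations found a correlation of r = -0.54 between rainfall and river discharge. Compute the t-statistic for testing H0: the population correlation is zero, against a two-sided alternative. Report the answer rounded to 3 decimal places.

1 − r² = 1 − 0.2916 = 0.7084;  √(1−r²) = 0.841665
√(n−2) = √21 = 4.582576
t = r·√(n−2)/√(1−r²) = -0.54 · 4.582576 / 0.841665 = -2.940

-2.940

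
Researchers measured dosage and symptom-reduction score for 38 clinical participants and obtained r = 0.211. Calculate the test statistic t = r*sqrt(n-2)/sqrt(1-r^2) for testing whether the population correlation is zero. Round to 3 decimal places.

1.295

t = r·√(n−2) / √(1−r²) with r = 0.211, n = 38
  = 0.211·√36 / √(1 − 0.044521)
  = 0.211·6.000000 / 0.977486
  = 1.266000 / 0.977486 = 1.295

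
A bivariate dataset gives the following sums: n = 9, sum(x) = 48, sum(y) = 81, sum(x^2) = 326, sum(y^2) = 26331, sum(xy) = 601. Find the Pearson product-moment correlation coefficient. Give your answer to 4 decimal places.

S_xy = nΣxy − ΣxΣy = 9·601 − 48·81 = 5409 − 3888 = 1521
S_xx = nΣx² − (Σx)² = 9·326 − 48² = 2934 − 2304 = 630
S_yy = nΣy² − (Σy)² = 9·26331 − 81² = 236979 − 6561 = 230418
r = S_xy / √(S_xx·S_yy) = 1521 / √(630·230418) = 1521 / √145163340 = 1521 / 12048.3750 = 0.1262

0.1262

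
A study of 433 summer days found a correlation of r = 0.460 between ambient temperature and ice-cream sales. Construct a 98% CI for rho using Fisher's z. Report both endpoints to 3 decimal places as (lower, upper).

z_r = atanh(0.460) = 0.497311;  SE = 1/√(n−3) = 1/√430 = 0.048224
z-limits: 0.497311 ± 2.326·0.048224 = 0.497311 ± 0.112169 = [0.385142, 0.609480]
ρ-limits: (tanh 0.385142, tanh 0.609480) = (0.367, 0.544)

(0.367, 0.544)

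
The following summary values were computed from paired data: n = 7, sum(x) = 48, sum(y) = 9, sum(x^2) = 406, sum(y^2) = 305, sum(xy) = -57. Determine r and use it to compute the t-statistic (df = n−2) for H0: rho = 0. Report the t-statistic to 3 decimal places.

Numerator: nΣxy − (Σx)(Σy) = 7·(-57) − (48)(9) = -831
Denominator: √[(nΣx²−(Σx)²)(nΣy²−(Σy)²)]
  nΣx²−(Σx)² = 7·406 − 2304 = 538;  nΣy²−(Σy)² = 7·305 − 81 = 2054
  √(538·2054) = √1105052 = 1051.2145
r = -831 / 1051.2145 = -0.7905
t = r·√(n−2)/√(1−r²) = -0.7905·√5 / √(1−0.624890) = -1.767612 / 0.612462 = -2.886

-2.886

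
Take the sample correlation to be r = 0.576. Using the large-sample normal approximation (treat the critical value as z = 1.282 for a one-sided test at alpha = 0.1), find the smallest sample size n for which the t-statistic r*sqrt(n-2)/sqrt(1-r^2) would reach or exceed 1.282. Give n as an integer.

6

r√(n−2)/√(1−r²) ≥ 1.282  ⇔  n−2 ≥ (1.282)²·(1−r²)/r²
(1−r²)/r² = (1−0.331776)/0.331776 = 2.0141
n ≥ 2 + 1.643524·2.0141 = 2 + 3.3102 = 5.3102
⌈5.3102⌉ = 6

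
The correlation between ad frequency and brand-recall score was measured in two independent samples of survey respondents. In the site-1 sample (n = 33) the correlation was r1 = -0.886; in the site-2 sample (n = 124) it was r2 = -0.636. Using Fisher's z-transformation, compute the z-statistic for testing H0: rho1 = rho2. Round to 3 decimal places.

-3.195

z1 = atanh(-0.886) = -1.403008,  z2 = atanh(-0.636) = -0.751428
SE = √(1/(n1−3) + 1/(n2−3)) = √(1/30 + 1/121) = √(0.0333333 + 0.0082645) = √0.0415978 = 0.203955
z = (z1 − z2)/SE = (-1.403008 − (-0.751428)) / 0.203955 = -0.651580 / 0.203955 = -3.195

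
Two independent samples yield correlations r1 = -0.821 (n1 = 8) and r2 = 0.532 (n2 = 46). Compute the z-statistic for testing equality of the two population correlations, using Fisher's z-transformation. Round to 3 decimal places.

-3.710

z1 = atanh(-0.821) = -1.159878,  z2 = atanh(0.532) = 0.592931
SE = √(1/(n1−3) + 1/(n2−3)) = √(1/5 + 1/43) = √(0.2000000 + 0.0232558) = √0.2232558 = 0.472500
z = (z1 − z2)/SE = (-1.159878 − 0.592931) / 0.472500 = -1.752809 / 0.472500 = -3.710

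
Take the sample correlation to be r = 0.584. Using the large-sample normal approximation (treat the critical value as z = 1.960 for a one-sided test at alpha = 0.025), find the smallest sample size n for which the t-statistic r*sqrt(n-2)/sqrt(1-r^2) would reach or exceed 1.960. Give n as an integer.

10

r√(n−2)/√(1−r²) ≥ 1.960  ⇔  n−2 ≥ (1.960)²·(1−r²)/r²
(1−r²)/r² = (1−0.341056)/0.341056 = 1.9321
n ≥ 2 + 3.8416·1.9321 = 2 + 7.4224 = 9.4224
⌈9.4224⌉ = 10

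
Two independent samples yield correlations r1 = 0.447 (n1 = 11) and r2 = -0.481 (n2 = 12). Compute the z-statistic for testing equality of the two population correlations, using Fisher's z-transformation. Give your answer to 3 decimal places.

2.069

Fisher z-transforms: z1 = atanh(0.447) = 0.480945, z2 = atanh(-0.481) = -0.524284; difference d = 1.005229
Var(d) = 1/8 + 1/9 = 0.1250000 + 0.1111111 = 0.2361111
z = d/√Var(d) = 1.005229 / √0.2361111 = 1.005229 / 0.485913 = 2.069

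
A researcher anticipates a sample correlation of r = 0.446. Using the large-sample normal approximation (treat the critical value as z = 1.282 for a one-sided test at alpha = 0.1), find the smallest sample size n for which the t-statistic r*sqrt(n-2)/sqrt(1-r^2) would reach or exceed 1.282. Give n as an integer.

Need r·√(n−2)/√(1−r²) ≥ 1.282
√(n−2) ≥ 1.282·√(1−0.198916) / 0.446 = 1.282·0.895033 / 0.446 = 2.5727
n−2 ≥ 6.6188  ⇒  n ≥ 8.6188
Smallest integer n = 9

9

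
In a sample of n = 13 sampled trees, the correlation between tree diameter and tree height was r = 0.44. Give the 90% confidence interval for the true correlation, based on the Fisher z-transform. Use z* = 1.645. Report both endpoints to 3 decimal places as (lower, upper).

Fisher z: z_r = atanh(r) = ½·ln((1+0.44)/(1−0.44)) = 0.472231
SE(z) = 1/√(n−3) = 1/√10 = 0.316228
90% ⇒ z* = 1.645; margin = 1.645·0.316228 = 0.520195
CI on z-scale: (-0.047964, 0.992426)
Back-transform: tanh(-0.047964) = -0.047927, tanh(0.992426) = 0.758395

(-0.048, 0.758)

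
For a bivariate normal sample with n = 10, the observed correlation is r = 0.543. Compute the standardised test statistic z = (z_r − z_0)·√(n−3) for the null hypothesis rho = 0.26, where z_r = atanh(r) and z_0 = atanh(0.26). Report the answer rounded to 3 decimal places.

z_r = atanh(0.543) = 0.608400,  z_0 = atanh(0.26) = 0.266108
SE = 1/√(n−3) = 1/√7 = 0.377964
z = (z_r − z_0)/SE = (0.608400 − 0.266108) / 0.377964 = 0.342292 / 0.377964 = 0.906

0.906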